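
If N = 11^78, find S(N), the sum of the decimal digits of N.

361

11^78 = 1692892739326831320764318961708001178036611459414853872137348292520966629744627081
Sum of its 82 digits: 361.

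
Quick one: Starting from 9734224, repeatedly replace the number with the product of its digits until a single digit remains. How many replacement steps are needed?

2

9734224 → 12096 → 0 (2 steps)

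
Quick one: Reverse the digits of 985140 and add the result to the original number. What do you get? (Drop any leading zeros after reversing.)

Reverse of 985140 is 41589.
985140 + 41589 = 1026729

1026729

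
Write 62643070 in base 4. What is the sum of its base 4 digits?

31

62643070 in base 4 is 3232331231332.
Digit sum: 3+2+3+2+3+3+1+2+3+1+3+3+2 = 31.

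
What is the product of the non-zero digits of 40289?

576

4×2×8×9 = 576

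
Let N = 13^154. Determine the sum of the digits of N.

751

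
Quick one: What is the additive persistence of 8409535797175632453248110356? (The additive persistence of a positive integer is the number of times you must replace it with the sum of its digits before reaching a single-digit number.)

8409535797175632453248110356 → 123 → 6 (2 steps)

2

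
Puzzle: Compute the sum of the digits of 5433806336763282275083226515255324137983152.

5+4+3+3+8+0+6+3+3+6+7+6+3+2+8+2+2+7+5+0+8+3+2+2+6+5+1+5+2+5+5+3+2+4+1+3+7+9+8+3+1+5+2 = 175

175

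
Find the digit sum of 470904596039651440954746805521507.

4+7+0+9+0+4+5+9+6+0+3+9+6+5+1+4+4+0+9+5+4+7+4+6+8+0+5+5+2+1+5+0+7 = 144

144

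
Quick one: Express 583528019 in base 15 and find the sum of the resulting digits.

53

583528019 in base 15 is 363672CE.
Digit sum: 3+6+3+6+7+2+12+14 = 53.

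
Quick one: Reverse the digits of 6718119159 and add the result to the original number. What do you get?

Reverse of 6718119159 is 9519118176.
6718119159 + 9519118176 = 16237237335

16237237335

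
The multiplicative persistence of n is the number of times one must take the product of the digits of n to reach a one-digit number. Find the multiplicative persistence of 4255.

4255 → 200 → 0 (2 steps)

2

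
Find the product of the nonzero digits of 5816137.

5040

5×8×1×6×1×3×7 = 5040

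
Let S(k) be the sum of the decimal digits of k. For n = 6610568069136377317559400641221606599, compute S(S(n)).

15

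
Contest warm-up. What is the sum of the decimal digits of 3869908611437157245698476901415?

3+8+6+9+9+0+8+6+1+1+4+3+7+1+5+7+2+4+5+6+9+8+4+7+6+9+0+1+4+1+5 = 149

149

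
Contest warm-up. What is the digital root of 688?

4

6+8+8 = 22
2+2 = 4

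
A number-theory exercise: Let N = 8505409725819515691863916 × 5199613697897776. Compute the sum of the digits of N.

150

8505409725819515691863916 × 5199613697897776 = 44224844916604121063329390613436271050816
Sum of its 41 digits: 150.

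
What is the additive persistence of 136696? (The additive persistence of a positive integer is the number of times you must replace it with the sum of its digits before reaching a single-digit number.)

2

136696 → 31 → 4 (2 steps)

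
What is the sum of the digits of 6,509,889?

45

6+5+0+9+8+8+9 = 45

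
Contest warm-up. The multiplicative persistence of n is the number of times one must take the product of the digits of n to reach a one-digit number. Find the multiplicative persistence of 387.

387 → 168 → 48 → 32 → 6 (4 steps)

4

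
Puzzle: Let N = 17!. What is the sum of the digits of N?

63

17! = 355687428096000
Sum of its 15 digits: 63.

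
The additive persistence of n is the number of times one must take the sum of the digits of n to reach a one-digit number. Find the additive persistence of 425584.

3

425584 → 28 → 10 → 1 (3 steps)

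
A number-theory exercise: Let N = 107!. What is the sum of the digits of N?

594

107! = 12265202031961379393517517010387338887131568154382945052653251412013535324922144249034658613287059061933743916719318560380966506520420000368175349760000000000000000000000000
Sum of its 173 digits: 594.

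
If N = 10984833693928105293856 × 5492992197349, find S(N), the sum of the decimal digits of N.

175

10984833693928105293856 × 5492992197349 = 60339605769923475617326308789187744
Sum of its 35 digits: 175.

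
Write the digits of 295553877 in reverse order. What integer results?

778355592

Reversing 295553877 gives 778355592.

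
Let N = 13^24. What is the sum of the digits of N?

109

13^24 = 542800770374370512771595361
Sum of its 27 digits: 109.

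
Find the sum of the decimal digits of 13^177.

13^177 = 147222218654879229226779261692351154302126873105911362488747123111058844400870928261941105333360422613311159174556016363190447913614122173297063195222815590805091998447210274489462733779916167901133
Sum of its 198 digits: 802.

802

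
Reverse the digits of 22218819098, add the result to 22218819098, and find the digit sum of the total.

Reversal of 22218819098 is 89091881222; 22218819098 + 89091881222 = 111310700320.
Digit sum of 111310700320: 1+1+1+3+1+0+7+0+0+3+2+0 = 19.

19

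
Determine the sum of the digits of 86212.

19

8+6+2+1+2 = 19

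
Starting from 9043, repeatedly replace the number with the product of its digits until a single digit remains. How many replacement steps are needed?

9043 → 0 (1 step)

1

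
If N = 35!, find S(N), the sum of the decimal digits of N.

144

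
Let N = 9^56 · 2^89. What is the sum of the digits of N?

9^56 · 2^89 = 169531397749756436722134361459348342873086030584696098577989115663755825372987392
Sum of its 81 digits: 405.

405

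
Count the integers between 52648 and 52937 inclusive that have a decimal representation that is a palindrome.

The integers in [52648, 52937] that have a decimal representation that is a palindrome: 52725, 52825, 52925.
3 qualify.

3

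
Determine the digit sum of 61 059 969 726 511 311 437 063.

95

6+1+0+5+9+9+6+9+7+2+6+5+1+1+3+1+1+4+3+7+0+6+3 = 95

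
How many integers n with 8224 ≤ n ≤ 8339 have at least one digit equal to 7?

21

The integers in [8224, 8339] that have at least one digit equal to 7: 8227, 8237, 8247, 8257, 8267, 8270, …, 8327, 8337.
21 qualify.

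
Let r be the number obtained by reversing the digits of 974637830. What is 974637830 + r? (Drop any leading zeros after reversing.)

1013374309

Reverse of 974637830 is 38736479.
974637830 + 38736479 = 1013374309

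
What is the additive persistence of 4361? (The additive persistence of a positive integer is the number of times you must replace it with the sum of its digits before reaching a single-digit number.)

4361 → 14 → 5 (2 steps)

2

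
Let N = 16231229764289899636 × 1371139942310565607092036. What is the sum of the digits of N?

237

16231229764289899636 × 1371139942310565607092036 = 22255287442637988383687878179009604254898896
Sum of its 44 digits: 237.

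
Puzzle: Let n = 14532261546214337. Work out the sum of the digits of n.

1+4+5+3+2+2+6+1+5+4+6+2+1+4+3+3+7 = 59

59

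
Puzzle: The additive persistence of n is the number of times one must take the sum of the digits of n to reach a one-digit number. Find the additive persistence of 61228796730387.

61228796730387 → 69 → 15 → 6 (3 steps)

3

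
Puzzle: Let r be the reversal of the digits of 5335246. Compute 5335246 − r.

Reverse of 5335246 is 6425335.
5335246 − 6425335 = -1090089

-1090089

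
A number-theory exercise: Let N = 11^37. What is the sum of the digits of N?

200

11^37 = 340039485861577398992406882305761986971
Sum of its 39 digits: 200.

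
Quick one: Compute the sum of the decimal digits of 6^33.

126

6^33 = 47751966659678405306351616
Sum of its 26 digits: 126.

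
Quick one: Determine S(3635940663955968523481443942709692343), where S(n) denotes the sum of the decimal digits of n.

179

3+6+3+5+9+4+0+6+6+3+9+5+5+9+6+8+5+2+3+4+8+1+4+4+3+9+4+2+7+0+9+6+9+2+3+4+3 = 179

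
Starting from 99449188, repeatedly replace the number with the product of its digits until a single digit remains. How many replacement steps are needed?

4

99449188 → 746496 → 36288 → 2304 → 0 (4 steps)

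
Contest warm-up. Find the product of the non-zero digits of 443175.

1680

4×4×3×1×7×5 = 1680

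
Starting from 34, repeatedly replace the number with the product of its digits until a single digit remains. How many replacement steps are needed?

2

34 → 12 → 2 (2 steps)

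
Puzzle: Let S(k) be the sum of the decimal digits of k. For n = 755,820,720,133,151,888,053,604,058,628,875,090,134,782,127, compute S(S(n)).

First digit sum: 185.
1+8+5 = 14.

14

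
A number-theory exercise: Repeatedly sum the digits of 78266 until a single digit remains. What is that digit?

2

7+8+2+6+6 = 29
2+9 = 11
1+1 = 2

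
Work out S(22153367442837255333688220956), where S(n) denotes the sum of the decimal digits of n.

2+2+1+5+3+3+6+7+4+4+2+8+3+7+2+5+5+3+3+3+6+8+8+2+2+0+9+5+6 = 124

124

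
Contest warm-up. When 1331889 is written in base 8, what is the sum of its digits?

1331889 in base 8 is 5051261.
Digit sum: 5+0+5+1+2+6+1 = 20.

20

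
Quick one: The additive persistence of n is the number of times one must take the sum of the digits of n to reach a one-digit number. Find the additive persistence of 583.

2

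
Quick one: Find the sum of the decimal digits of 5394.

21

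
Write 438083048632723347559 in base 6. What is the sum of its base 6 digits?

59

438083048632723347559 in base 6 is 232242033040350112502304251.
Digit sum: 2+3+2+2+4+2+0+3+3+0+4+0+3+5+0+1+1+2+5+0+2+3+0+4+2+5+1 = 59.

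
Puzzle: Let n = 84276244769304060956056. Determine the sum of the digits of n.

8+4+2+7+6+2+4+4+7+6+9+3+0+4+0+6+0+9+5+6+0+5+6 = 103

103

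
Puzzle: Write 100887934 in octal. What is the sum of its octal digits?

42

100887934 in base 8 is 600666576.
Digit sum: 6+0+0+6+6+6+5+7+6 = 42.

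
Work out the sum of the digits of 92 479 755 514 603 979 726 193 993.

9+2+4+7+9+7+5+5+5+1+4+6+0+3+9+7+9+7+2+6+1+9+3+9+9+3 = 141

141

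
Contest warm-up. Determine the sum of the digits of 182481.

1+8+2+4+8+1 = 24

24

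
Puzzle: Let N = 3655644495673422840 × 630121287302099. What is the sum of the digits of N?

138

3655644495673422840 × 630121287302099 = 2303499415532569678134440446541160
Sum of its 34 digits: 138.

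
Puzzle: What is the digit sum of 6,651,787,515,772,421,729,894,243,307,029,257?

157

6+6+5+1+7+8+7+5+1+5+7+7+2+4+2+1+7+2+9+8+9+4+2+4+3+3+0+7+0+2+9+2+5+7 = 157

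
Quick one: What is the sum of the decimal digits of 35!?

35! = 10333147966386144929666651337523200000000
Sum of its 41 digits: 144.

144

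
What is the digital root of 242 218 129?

2+4+2+2+1+8+1+2+9 = 31
3+1 = 4
(Equivalently, 242 218 129 mod 9 = 4.)

4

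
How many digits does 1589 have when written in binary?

11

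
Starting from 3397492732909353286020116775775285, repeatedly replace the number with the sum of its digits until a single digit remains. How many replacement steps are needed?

3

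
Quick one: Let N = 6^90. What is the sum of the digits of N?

360

6^90 = 10804695562359870518299193703899148848724015728610899282651377959960576
Sum of its 71 digits: 360.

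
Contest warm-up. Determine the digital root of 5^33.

The digital root of n equals n mod 9 (or 9 when 9 | n), so we need 5^33 mod 9.
5^33 ≡ 8 (mod 9), so the digital root is 8.

8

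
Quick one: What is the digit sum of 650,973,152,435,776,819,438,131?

6+5+0+9+7+3+1+5+2+4+3+5+7+7+6+8+1+9+4+3+8+1+3+1 = 108

108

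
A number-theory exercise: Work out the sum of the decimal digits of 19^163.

19^163 = 27342420327764901178697283841488763188171168109621119985720672627868199006014599796641812950085375371303158884802264154863116023188051629976933563343937231309697902449333221133342085821197793178959793663210059
Sum of its 209 digits: 937.

937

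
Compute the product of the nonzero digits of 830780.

8×3×7×8 = 1344

1344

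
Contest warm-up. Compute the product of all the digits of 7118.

56

7×1×1×8 = 56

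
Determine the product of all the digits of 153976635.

1×5×3×9×7×6×6×3×5 = 510300

510300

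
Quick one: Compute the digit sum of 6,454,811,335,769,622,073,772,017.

106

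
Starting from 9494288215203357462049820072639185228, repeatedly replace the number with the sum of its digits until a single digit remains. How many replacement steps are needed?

2

9494288215203357462049820072639185228 → 160 → 7 (2 steps)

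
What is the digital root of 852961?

8+5+2+9+6+1 = 31
3+1 = 4

4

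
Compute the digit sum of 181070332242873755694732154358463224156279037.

186

1+8+1+0+7+0+3+3+2+2+4+2+8+7+3+7+5+5+6+9+4+7+3+2+1+5+4+3+5+8+4+6+3+2+2+4+1+5+6+2+7+9+0+3+7 = 186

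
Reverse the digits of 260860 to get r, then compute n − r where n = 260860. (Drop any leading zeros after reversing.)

Reverse of 260860 is 68062.
260860 − 68062 = 192798

192798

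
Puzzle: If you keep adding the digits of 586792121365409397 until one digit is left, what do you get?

6

5+8+6+7+9+2+1+2+1+3+6+5+4+0+9+3+9+7 = 87
8+7 = 15
1+5 = 6
(Equivalently, 586792121365409397 mod 9 = 6.)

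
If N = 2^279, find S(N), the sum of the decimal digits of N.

350

2^279 = 971334446112864535459730953411759453321203419526069760625906204869452142602604249088
Sum of its 84 digits: 350.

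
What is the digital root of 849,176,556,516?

9

8+4+9+1+7+6+5+5+6+5+1+6 = 63
6+3 = 9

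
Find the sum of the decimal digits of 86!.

86! = 24227095383672732381765523203441259715284870552429381750838764496720162249742450276789464634901319465571660595200000000000000000000
Sum of its 131 digits: 495.

495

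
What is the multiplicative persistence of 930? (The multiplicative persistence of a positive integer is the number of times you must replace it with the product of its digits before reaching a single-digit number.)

1

930 → 0 (1 step)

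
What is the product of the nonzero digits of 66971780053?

1905120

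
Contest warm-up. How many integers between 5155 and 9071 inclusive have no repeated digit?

The integers in [5155, 9071] that have no repeated digit: 5160, 5162, 5163, 5164, 5167, 5168, …, 9068, 9071.
1975 qualify.

1975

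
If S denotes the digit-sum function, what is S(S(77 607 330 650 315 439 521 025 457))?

1

First digit sum: 100.
1+0+0 = 1.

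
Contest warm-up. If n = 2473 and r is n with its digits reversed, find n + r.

Reverse of 2473 is 3742.
2473 + 3742 = 6215

6215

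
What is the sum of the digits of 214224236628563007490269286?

2+1+4+2+2+4+2+3+6+6+2+8+5+6+3+0+0+7+4+9+0+2+6+9+2+8+6 = 109

109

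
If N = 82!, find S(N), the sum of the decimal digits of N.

477

82! = 475364333701284174842138206989404946643813294067993328617160934076743994734899148613007131808479167119360000000000000000000
Sum of its 123 digits: 477.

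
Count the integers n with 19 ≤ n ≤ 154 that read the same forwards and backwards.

14

The integers in [19, 154] that read the same forwards and backwards: 22, 33, 44, 55, 66, 77, …, 141, 151.
14 qualify.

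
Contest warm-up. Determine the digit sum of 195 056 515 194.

1+9+5+0+5+6+5+1+5+1+9+4 = 51

51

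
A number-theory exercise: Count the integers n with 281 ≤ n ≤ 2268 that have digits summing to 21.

65

The integers in [281, 2268] that have digits summing to 21: 399, 489, 498, 579, 588, 597, …, 1992, 2199.
65 qualify.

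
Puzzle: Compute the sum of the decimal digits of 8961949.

8+9+6+1+9+4+9 = 46

46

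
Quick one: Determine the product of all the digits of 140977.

1×4×0×9×7×7 = 0

0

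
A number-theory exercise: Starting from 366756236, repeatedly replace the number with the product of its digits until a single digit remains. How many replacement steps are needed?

2

366756236 → 816480 → 0 (2 steps)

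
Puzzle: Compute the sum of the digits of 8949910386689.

8+9+4+9+9+1+0+3+8+6+6+8+9 = 80

80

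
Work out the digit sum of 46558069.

4+6+5+5+8+0+6+9 = 43

43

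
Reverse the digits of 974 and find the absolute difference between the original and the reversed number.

Reverse of 974 is 479.
|974 − 479| = 495

495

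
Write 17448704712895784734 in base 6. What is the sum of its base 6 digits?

17448704712895784734 in base 6 is 3403222533341214053540514.
Digit sum: 3+4+0+3+2+2+2+5+3+3+3+4+1+2+1+4+0+5+3+5+4+0+5+1+4 = 69.

69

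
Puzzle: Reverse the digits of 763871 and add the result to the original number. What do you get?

Reverse of 763871 is 178367.
763871 + 178367 = 942238

942238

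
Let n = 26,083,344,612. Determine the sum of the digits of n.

39

2+6+0+8+3+3+4+4+6+1+2 = 39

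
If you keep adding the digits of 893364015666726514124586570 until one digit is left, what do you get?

8+9+3+3+6+4+0+1+5+6+6+6+7+2+6+5+1+4+1+2+4+5+8+6+5+7+0 = 120
1+2+0 = 3

3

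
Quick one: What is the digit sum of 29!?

29! = 8841761993739701954543616000000
Sum of its 31 digits: 126.

126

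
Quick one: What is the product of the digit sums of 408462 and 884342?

S(408462) = 4+0+8+4+6+2 = 24.
S(884342) = 8+8+4+3+4+2 = 29.
24 · 29 = 696.

696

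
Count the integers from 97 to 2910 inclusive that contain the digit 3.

The integers in [97, 2910] that contain the digit 3: 103, 113, 123, 130, 131, 132, …, 2893, 2903.
776 qualify.

776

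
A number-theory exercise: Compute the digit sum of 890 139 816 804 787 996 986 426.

8+9+0+1+3+9+8+1+6+8+0+4+7+8+7+9+9+6+9+8+6+4+2+6 = 138

138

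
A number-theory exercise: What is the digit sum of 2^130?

2^130 = 1361129467683753853853498429727072845824
Sum of its 40 digits: 196.

196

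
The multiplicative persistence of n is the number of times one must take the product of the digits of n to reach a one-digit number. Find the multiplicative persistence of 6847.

4

6847 → 1344 → 48 → 32 → 6 (4 steps)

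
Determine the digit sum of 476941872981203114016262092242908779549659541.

201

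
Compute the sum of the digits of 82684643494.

8+2+6+8+4+6+4+3+4+9+4 = 58

58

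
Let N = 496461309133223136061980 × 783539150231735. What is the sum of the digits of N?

171

496461309133223136061980 × 783539150231735 = 388996872281180354262325619952322935300
Sum of its 39 digits: 171.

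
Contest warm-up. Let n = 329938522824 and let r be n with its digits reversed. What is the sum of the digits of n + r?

Reversal of 329938522824 is 428225839923; 329938522824 + 428225839923 = 758164362747.
Digit sum of 758164362747: 7+5+8+1+6+4+3+6+2+7+4+7 = 60.

60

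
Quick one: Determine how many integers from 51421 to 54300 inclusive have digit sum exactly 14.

92

The integers in [51421, 54300] that have digit sum exactly 14: 51422, 51431, 51440, 51503, 51512, 51521, …, 54221, 54230.
92 qualify.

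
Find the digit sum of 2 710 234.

19

2+7+1+0+2+3+4 = 19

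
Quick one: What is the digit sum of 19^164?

901

19^164 = 519505986227533122395248392988286500575252194082801279728692779929495781114277396136194446051622132054760018811243018942399204440572980969561737703534807394884260146537331201533499630602758070400236079600991121
Sum of its 210 digits: 901.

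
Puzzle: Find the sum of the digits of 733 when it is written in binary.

733 in base 2 is 1011011101.
Digit sum: 1+0+1+1+0+1+1+1+0+1 = 7.

7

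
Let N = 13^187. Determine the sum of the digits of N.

967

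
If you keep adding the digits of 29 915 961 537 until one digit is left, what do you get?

3

2+9+9+1+5+9+6+1+5+3+7 = 57
5+7 = 12
1+2 = 3
(Equivalently, 29 915 961 537 mod 9 = 3.)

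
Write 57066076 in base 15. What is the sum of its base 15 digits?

18

57066076 in base 15 is 5023701.
Digit sum: 5+0+2+3+7+0+1 = 18.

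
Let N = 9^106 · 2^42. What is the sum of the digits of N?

9^106 · 2^42 = 620820170087924034029650903073547883968609856039892082533049566217108614661732825890906375579795448336931161636864
Sum of its 114 digits: 522.

522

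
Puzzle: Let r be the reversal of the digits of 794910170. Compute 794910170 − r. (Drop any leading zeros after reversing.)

723890673

Reverse of 794910170 is 71019497.
794910170 − 71019497 = 723890673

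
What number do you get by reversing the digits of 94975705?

50757949

Reversing 94975705 gives 50757949.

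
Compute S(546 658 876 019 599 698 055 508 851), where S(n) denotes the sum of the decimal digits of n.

5+4+6+6+5+8+8+7+6+0+1+9+5+9+9+6+9+8+0+5+5+5+0+8+8+5+1 = 148

148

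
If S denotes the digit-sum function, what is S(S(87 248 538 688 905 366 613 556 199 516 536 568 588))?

9

First digit sum: 207.
2+0+7 = 9.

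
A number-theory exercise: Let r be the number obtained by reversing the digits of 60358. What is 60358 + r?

Reverse of 60358 is 85306.
60358 + 85306 = 145664

145664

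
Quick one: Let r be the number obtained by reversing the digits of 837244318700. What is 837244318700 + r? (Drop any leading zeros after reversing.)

Reverse of 837244318700 is 7813442738.
837244318700 + 7813442738 = 845057761438

845057761438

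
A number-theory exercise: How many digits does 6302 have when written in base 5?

6

6302 in base 5 is 200202, which has 6 digits.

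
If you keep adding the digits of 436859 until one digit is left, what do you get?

8

4+3+6+8+5+9 = 35
3+5 = 8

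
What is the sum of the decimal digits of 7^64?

232

7^64 = 1219760487635835700138573862562971820755615294131238401
Sum of its 55 digits: 232.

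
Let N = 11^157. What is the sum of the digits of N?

713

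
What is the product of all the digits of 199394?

1×9×9×3×9×4 = 8748

8748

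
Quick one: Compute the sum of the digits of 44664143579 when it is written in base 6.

44

44664143579 in base 6 is 32303551334255.
Digit sum: 3+2+3+0+3+5+5+1+3+3+4+2+5+5 = 44.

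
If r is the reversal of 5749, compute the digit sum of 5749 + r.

Reversal of 5749 is 9475; 5749 + 9475 = 15224.
Digit sum of 15224: 1+5+2+2+4 = 14.

14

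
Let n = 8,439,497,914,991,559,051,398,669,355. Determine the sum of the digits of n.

156

8+4+3+9+4+9+7+9+1+4+9+9+1+5+5+9+0+5+1+3+9+8+6+6+9+3+5+5 = 156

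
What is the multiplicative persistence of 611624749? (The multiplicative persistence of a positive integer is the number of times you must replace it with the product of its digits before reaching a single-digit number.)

3

611624749 → 72576 → 2940 → 0 (3 steps)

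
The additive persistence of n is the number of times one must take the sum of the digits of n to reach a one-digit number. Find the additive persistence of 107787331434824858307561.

2

107787331434824858307561 → 105 → 6 (2 steps)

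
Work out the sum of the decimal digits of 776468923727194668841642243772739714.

183

7+7+6+4+6+8+9+2+3+7+2+7+1+9+4+6+6+8+8+4+1+6+4+2+2+4+3+7+7+2+7+3+9+7+1+4 = 183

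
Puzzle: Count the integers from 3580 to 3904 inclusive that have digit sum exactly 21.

26

The integers in [3580, 3904] that have digit sum exactly 21: 3585, 3594, 3639, 3648, 3657, 3666, …, 3882, 3891.
26 qualify.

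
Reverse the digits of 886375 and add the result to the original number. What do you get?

1460063

Reverse of 886375 is 573688.
886375 + 573688 = 1460063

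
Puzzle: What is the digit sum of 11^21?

71

11^21 = 7400249944258160101211
Sum of its 22 digits: 71.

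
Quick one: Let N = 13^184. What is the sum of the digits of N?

931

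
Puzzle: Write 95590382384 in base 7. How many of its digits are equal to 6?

95590382384 in base 7 is 6622550562320.
The digit 6 appears 3 times.

3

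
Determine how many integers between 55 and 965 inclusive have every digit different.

670

The integers in [55, 965] that have every digit different: 56, 57, 58, 59, 60, 61, …, 964, 965.
670 qualify.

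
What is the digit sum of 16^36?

16^36 = 22300745198530623141535718272648361505980416
Sum of its 44 digits: 172.

172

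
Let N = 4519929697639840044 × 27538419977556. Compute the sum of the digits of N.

4519929697639840044 × 27538419977556 = 124471722282633621730661910052464
Sum of its 33 digits: 117.

117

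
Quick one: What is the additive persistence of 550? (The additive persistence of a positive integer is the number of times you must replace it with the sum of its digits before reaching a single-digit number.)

2

550 → 10 → 1 (2 steps)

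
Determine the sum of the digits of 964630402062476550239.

83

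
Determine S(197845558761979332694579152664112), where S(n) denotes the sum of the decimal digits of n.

1+9+7+8+4+5+5+5+8+7+6+1+9+7+9+3+3+2+6+9+4+5+7+9+1+5+2+6+6+4+1+1+2 = 167

167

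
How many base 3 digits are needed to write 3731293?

3731293 in base 3 is 21000120101001, which has 14 digits.

14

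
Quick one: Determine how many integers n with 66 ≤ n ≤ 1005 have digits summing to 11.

The integers in [66, 1005] that have digits summing to 11: 74, 83, 92, 119, 128, 137, …, 911, 920.
64 qualify.

64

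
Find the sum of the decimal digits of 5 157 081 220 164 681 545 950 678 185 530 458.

5+1+5+7+0+8+1+2+2+0+1+6+4+6+8+1+5+4+5+9+5+0+6+7+8+1+8+5+5+3+0+4+5+8 = 145

145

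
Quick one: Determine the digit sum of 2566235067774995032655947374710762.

2+5+6+6+2+3+5+0+6+7+7+7+4+9+9+5+0+3+2+6+5+5+9+4+7+3+7+4+7+1+0+7+6+2 = 161

161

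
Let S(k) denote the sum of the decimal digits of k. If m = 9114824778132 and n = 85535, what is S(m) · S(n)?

1482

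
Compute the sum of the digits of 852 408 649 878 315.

78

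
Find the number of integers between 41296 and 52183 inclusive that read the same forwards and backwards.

109

The integers in [41296, 52183] that read the same forwards and backwards: 41314, 41414, 41514, 41614, 41714, 41814, …, 52025, 52125.
109 qualify.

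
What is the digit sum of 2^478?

709

2^478 = 780437137578998057845399307448291576437149535666242787714789239906342934704941405030076525765872992789956732780351655723861993919822071326572544
Sum of its 144 digits: 709.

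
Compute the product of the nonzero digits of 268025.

960

2×6×8×2×5 = 960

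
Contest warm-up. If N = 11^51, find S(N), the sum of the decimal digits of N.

11^51 = 129129938167664848157333145589394151932880352885953011
Sum of its 54 digits: 251.

251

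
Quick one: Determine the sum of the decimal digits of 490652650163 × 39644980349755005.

490652650163 × 39644980349755005 = 19451914674267351851023315815
Sum of its 29 digits: 117.

117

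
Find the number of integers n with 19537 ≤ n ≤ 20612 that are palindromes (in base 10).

The integers in [19537, 20612] that are palindromes (in base 10): 19591, 19691, 19791, 19891, 19991, 20002, …, 20502, 20602.
12 qualify.

12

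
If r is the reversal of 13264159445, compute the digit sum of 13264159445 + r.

61

Reversal of 13264159445 is 54495146231; 13264159445 + 54495146231 = 67759305676.
Digit sum of 67759305676: 6+7+7+5+9+3+0+5+6+7+6 = 61.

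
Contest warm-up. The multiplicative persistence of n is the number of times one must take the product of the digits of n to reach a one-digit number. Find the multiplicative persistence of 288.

3

288 → 128 → 16 → 6 (3 steps)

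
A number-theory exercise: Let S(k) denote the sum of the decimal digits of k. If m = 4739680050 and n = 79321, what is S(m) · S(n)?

S(4739680050) = 4+7+3+9+6+8+0+0+5+0 = 42.
S(79321) = 7+9+3+2+1 = 22.
42 · 22 = 924.

924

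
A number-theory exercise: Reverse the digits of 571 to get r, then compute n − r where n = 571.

396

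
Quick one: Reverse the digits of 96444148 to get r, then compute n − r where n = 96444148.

Reverse of 96444148 is 84144469.
96444148 − 84144469 = 12299679

12299679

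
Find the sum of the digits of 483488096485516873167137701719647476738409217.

4+8+3+4+8+8+0+9+6+4+8+5+5+1+6+8+7+3+1+6+7+1+3+7+7+0+1+7+1+9+6+4+7+4+7+6+7+3+8+4+0+9+2+1+7 = 222

222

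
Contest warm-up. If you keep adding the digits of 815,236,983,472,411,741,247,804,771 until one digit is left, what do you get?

8

8+1+5+2+3+6+9+8+3+4+7+2+4+1+1+7+4+1+2+4+7+8+0+4+7+7+1 = 116
1+1+6 = 8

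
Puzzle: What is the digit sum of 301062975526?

3+0+1+0+6+2+9+7+5+5+2+6 = 46

46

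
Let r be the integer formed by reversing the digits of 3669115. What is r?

Reversing 3669115 gives 5119663.

5119663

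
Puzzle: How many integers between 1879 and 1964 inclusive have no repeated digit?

The integers in [1879, 1964] that have no repeated digit: 1879, 1890, 1892, 1893, 1894, 1895, …, 1963, 1964.
47 qualify.

47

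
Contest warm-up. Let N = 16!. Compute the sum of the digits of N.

16! = 20922789888000
Sum of its 14 digits: 63.

63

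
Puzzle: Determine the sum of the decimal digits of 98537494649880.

84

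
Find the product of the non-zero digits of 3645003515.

27000

3×6×4×5×3×5×1×5 = 27000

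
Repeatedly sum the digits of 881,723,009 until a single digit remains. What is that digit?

8+8+1+7+2+3+0+0+9 = 38
3+8 = 11
1+1 = 2

2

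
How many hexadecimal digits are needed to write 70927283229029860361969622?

22

70927283229029860361969622 in base 16 is 3AAB6FBA6FEE8704C11FD6, which has 22 digits.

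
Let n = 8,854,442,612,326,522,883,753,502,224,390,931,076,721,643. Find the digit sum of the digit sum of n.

12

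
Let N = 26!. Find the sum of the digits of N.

26! = 403291461126605635584000000
Sum of its 27 digits: 81.

81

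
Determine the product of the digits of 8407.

0

8×4×0×7 = 0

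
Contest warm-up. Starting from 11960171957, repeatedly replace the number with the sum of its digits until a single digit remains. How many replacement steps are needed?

3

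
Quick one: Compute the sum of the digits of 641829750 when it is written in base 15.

44

641829750 in base 15 is 3B531BA0.
Digit sum: 3+11+5+3+1+11+10+0 = 44.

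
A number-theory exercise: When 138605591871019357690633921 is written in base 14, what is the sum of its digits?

138605591871019357690633921 in base 14 is 86487547415BB294734DA25.
Digit sum: 8+6+4+8+7+5+4+7+4+1+5+11+11+2+9+4+7+3+4+13+10+2+5 = 140.

140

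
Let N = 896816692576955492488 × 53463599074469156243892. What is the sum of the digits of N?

204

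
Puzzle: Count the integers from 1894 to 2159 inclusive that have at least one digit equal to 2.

179

The integers in [1894, 2159] that have at least one digit equal to 2: 1902, 1912, 1920, 1921, 1922, 1923, …, 2158, 2159.
179 qualify.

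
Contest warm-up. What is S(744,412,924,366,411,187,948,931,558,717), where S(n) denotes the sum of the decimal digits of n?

7+4+4+4+1+2+9+2+4+3+6+6+4+1+1+1+8+7+9+4+8+9+3+1+5+5+8+7+1+7 = 141

141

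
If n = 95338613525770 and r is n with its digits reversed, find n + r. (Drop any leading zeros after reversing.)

103091145209129

Reverse of 95338613525770 is 7752531683359.
95338613525770 + 7752531683359 = 103091145209129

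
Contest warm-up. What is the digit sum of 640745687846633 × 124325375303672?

130

640745687846633 × 124325375303672 = 79660948115742114732137736376
Sum of its 29 digits: 130.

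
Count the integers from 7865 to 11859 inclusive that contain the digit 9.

The integers in [7865, 11859] that contain the digit 9: 7869, 7879, 7889, 7890, 7891, 7892, …, 11849, 11859.
1813 qualify.

1813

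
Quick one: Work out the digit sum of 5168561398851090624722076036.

120

5+1+6+8+5+6+1+3+9+8+8+5+1+0+9+0+6+2+4+7+2+2+0+7+6+0+3+6 = 120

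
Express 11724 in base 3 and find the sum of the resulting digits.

8

11724 in base 3 is 121002020.
Digit sum: 1+2+1+0+0+2+0+2+0 = 8.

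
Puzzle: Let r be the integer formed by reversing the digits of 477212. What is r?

Reversing 477212 gives 212774.

212774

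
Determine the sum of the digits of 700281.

18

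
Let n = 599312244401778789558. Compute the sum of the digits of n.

5+9+9+3+1+2+2+4+4+4+0+1+7+7+8+7+8+9+5+5+8 = 108

108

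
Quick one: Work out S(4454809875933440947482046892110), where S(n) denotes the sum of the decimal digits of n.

4+4+5+4+8+0+9+8+7+5+9+3+3+4+4+0+9+4+7+4+8+2+0+4+6+8+9+2+1+1+0 = 142

142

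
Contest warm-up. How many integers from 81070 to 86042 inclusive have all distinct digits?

1670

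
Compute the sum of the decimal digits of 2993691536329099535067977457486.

2+9+9+3+6+9+1+5+3+6+3+2+9+0+9+9+5+3+5+0+6+7+9+7+7+4+5+7+4+8+6 = 168

168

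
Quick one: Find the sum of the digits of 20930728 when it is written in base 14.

20930728 in base 14 is 2ACBB60.
Digit sum: 2+10+12+11+11+6+0 = 52.

52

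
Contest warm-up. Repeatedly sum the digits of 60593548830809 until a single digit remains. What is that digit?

6+0+5+9+3+5+4+8+8+3+0+8+0+9 = 68
6+8 = 14
1+4 = 5

5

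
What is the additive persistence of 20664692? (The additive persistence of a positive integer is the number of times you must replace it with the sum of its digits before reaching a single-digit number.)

20664692 → 35 → 8 (2 steps)

2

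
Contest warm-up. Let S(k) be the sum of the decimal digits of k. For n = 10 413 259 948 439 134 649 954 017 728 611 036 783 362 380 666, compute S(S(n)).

9

First digit sum: 207.
2+0+7 = 9.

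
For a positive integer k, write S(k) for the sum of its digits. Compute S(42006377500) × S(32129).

S(42006377500) = 4+2+0+0+6+3+7+7+5+0+0 = 34.
S(32129) = 3+2+1+2+9 = 17.
34 · 17 = 578.

578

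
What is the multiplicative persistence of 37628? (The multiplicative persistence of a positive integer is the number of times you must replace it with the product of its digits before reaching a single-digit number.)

37628 → 2016 → 0 (2 steps)

2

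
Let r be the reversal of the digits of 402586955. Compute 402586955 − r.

-157098249

Reverse of 402586955 is 559685204.
402586955 − 559685204 = -157098249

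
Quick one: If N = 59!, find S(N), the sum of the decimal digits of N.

59! = 138683118545689835737939019720389406345902876772687432540821294940160000000000000
Sum of its 81 digits: 324.

324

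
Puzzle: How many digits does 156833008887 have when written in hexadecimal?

156833008887 in base 16 is 2483F9CCF7, which has 10 digits.

10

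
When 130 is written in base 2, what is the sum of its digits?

2

130 in base 2 is 10000010.
Digit sum: 1+0+0+0+0+0+1+0 = 2.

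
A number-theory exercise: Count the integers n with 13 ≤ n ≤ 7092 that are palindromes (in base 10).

The integers in [13, 7092] that are palindromes (in base 10): 22, 33, 44, 55, 66, 77, …, 6996, 7007.
159 qualify.

159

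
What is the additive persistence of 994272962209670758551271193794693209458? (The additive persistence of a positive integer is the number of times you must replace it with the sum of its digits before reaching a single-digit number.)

994272962209670758551271193794693209458 → 194 → 14 → 5 (3 steps)

3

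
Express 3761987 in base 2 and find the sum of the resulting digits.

3761987 in base 2 is 1110010110011101000011.
Digit sum: 1+1+1+0+0+1+0+1+1+0+0+1+1+1+0+1+0+0+0+0+1+1 = 12.

12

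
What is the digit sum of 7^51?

217

7^51 = 12589255298531885026341962383987545444758743
Sum of its 44 digits: 217.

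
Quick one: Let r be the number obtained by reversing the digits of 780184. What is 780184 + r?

Reverse of 780184 is 481087.
780184 + 481087 = 1261271

1261271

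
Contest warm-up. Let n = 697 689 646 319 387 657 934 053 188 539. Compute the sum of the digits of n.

6+9+7+6+8+9+6+4+6+3+1+9+3+8+7+6+5+7+9+3+4+0+5+3+1+8+8+5+3+9 = 168

168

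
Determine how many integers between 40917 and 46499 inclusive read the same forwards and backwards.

The integers in [40917, 46499] that read the same forwards and backwards: 41014, 41114, 41214, 41314, 41414, 41514, …, 46364, 46464.
55 qualify.

55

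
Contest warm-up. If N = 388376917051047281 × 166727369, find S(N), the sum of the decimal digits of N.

388376917051047281 × 166727369 = 64753061560252351855733689
Sum of its 26 digits: 115.

115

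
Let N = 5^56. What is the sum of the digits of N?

196

5^56 = 1387778780781445675529539585113525390625
Sum of its 40 digits: 196.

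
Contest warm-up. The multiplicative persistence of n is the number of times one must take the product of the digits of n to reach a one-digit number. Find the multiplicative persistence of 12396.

12396 → 324 → 24 → 8 (3 steps)

3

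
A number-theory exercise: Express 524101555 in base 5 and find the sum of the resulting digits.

23

524101555 in base 5 is 2033132222210.
Digit sum: 2+0+3+3+1+3+2+2+2+2+2+1+0 = 23.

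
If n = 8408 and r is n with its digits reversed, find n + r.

16456

Reverse of 8408 is 8048.
8408 + 8048 = 16456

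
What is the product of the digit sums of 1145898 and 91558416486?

2052

S(1145898) = 1+1+4+5+8+9+8 = 36.
S(91558416486) = 9+1+5+5+8+4+1+6+4+8+6 = 57.
36 · 57 = 2052.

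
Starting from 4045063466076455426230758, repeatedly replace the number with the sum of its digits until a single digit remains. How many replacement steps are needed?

4045063466076455426230758 → 102 → 3 (2 steps)

2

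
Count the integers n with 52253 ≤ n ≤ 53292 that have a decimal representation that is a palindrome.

The integers in [52253, 53292] that have a decimal representation that is a palindrome: 52325, 52425, 52525, 52625, 52725, 52825, 52925, 53035, 53135, 53235.
10 qualify.

10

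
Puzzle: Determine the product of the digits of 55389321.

32400

5×5×3×8×9×3×2×1 = 32400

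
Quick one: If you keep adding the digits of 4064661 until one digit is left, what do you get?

4+0+6+4+6+6+1 = 27
2+7 = 9

9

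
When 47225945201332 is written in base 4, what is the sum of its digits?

47225945201332 in base 4 is 22233032211230001222310.
Digit sum: 2+2+2+3+3+0+3+2+2+1+1+2+3+0+0+0+1+2+2+2+3+1+0 = 37.

37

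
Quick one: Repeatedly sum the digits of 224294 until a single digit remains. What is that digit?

5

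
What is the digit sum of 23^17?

23^17 = 141050039560662968926103
Sum of its 24 digits: 92.

92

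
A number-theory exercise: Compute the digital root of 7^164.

The digital root of n equals n mod 9 (or 9 when 9 | n), so we need 7^164 mod 9.
7^164 ≡ 4 (mod 9), so the digital root is 4.

4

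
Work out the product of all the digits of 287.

112

2×8×7 = 112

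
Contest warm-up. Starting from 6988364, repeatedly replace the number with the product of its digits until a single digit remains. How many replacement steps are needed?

3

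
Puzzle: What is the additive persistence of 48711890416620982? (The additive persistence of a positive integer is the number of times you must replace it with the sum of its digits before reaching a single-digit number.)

3

48711890416620982 → 76 → 13 → 4 (3 steps)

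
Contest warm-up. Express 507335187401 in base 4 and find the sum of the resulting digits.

507335187401 in base 4 is 13120133202021233021.
Digit sum: 1+3+1+2+0+1+3+3+2+0+2+0+2+1+2+3+3+0+2+1 = 32.

32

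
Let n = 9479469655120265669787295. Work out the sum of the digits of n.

139

9+4+7+9+4+6+9+6+5+5+1+2+0+2+6+5+6+6+9+7+8+7+2+9+5 = 139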